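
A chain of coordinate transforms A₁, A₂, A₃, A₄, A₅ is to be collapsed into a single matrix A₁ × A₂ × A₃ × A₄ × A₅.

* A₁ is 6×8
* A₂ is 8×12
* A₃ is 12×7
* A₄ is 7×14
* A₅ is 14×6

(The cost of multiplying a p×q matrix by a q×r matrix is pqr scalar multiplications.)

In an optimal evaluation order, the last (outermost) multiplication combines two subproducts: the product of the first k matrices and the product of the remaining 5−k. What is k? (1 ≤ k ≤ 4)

3

Adjacent pairs: A₁A₂ = 6·8·12 = 576; A₂A₃ = 8·12·7 = 672; A₃A₄ = 12·7·14 = 1176; A₄A₅ = 7·14·6 = 588.
Length 3: A₁..A₃: k=1: 0+672+6·8·7=1008; k=2: 576+0+6·12·7=1080 → min 1008 | A₂..A₄: k=2: 0+1176+8·12·14=2520; k=3: 672+0+8·7·14=1456 → min 1456 | A₃..A₅: k=3: 0+588+12·7·6=1092; k=4: 1176+0+12·14·6=2184 → min 1092.
Length 4: A₁..A₄: k=1: 0+1456+6·8·14=2128; k=2: 576+1176+6·12·14=2760; k=3: 1008+0+6·7·14=1596 → min 1596 | A₂..A₅: k=2: 0+1092+8·12·6=1668; k=3: 672+588+8·7·6=1596; k=4: 1456+0+8·14·6=2128 → min 1596.
Top-level splits: k=1: (A₁..A₁)·(A₂..A₅) → 0+1596+6·8·6 = 1884; k=2: (A₁..A₂)·(A₃..A₅) → 576+1092+6·12·6 = 2100; k=3: (A₁..A₃)·(A₄..A₅) → 1008+588+6·7·6 = 1848; k=4: (A₁..A₄)·(A₅..A₅) → 1596+0+6·14·6 = 2100.
Best split is after A₃, i.e. k = 3.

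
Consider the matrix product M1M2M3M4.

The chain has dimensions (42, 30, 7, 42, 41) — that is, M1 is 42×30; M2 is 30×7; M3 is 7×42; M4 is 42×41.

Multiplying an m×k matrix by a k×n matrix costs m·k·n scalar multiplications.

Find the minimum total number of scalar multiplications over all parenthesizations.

Adjacent pairs: M1M2 = 42·30·7 = 8820; M2M3 = 30·7·42 = 8820; M3M4 = 7·42·41 = 12054.
Length 3: M1..M3: k=1: 0+8820+42·30·42=61740; k=2: 8820+0+42·7·42=21168 → min 21168 | M2..M4: k=2: 0+12054+30·7·41=20664; k=3: 8820+0+30·42·41=60480 → min 20664.
Length 4: M1..M4: k=1: 0+20664+42·30·41=72324; k=2: 8820+12054+42·7·41=32928; k=3: 21168+0+42·42·41=93492 → min 32928.
Optimal order: ((M1M2)(M3M4)) with cost 32928.

32928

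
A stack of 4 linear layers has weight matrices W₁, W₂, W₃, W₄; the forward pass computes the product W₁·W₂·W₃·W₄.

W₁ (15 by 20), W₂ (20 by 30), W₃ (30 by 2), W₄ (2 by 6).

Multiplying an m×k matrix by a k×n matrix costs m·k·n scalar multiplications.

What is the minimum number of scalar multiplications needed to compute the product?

1980

Adjacent pairs: W₁W₂ = 15·20·30 = 9000; W₂W₃ = 20·30·2 = 1200; W₃W₄ = 30·2·6 = 360.
Length 3: W₁..W₃: k=1: 0+1200+15·20·2=1800; k=2: 9000+0+15·30·2=9900 → min 1800 | W₂..W₄: k=2: 0+360+20·30·6=3960; k=3: 1200+0+20·2·6=1440 → min 1440.
Length 4: W₁..W₄: k=1: 0+1440+15·20·6=3240; k=2: 9000+360+15·30·6=12060; k=3: 1800+0+15·2·6=1980 → min 1980.
Optimal order: ((W₁·(W₂·W₃))·W₄) with cost 1980.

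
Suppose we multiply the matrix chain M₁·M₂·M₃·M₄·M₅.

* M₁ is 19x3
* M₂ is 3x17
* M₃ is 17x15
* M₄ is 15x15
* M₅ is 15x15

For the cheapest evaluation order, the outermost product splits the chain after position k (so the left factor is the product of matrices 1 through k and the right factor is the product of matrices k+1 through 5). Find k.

1

Adjacent pairs: M₁M₂ = 19·3·17 = 969; M₂M₃ = 3·17·15 = 765; M₃M₄ = 17·15·15 = 3825; M₄M₅ = 15·15·15 = 3375.
Length 3: M₁..M₃: k=1: 0+765+19·3·15=1620; k=2: 969+0+19·17·15=5814 → min 1620 | M₂..M₄: k=2: 0+3825+3·17·15=4590; k=3: 765+0+3·15·15=1440 → min 1440 | M₃..M₅: k=3: 0+3375+17·15·15=7200; k=4: 3825+0+17·15·15=7650 → min 7200.
Length 4: M₁..M₄: k=1: 0+1440+19·3·15=2295; k=2: 969+3825+19·17·15=9639; k=3: 1620+0+19·15·15=5895 → min 2295 | M₂..M₅: k=2: 0+7200+3·17·15=7965; k=3: 765+3375+3·15·15=4815; k=4: 1440+0+3·15·15=2115 → min 2115.
Top-level splits: k=1: (M₁..M₁)·(M₂..M₅) → 0+2115+19·3·15 = 2970; k=2: (M₁..M₂)·(M₃..M₅) → 969+7200+19·17·15 = 13014; k=3: (M₁..M₃)·(M₄..M₅) → 1620+3375+19·15·15 = 9270; k=4: (M₁..M₄)·(M₅..M₅) → 2295+0+19·15·15 = 6570.
Best split is after M₁, i.e. k = 1.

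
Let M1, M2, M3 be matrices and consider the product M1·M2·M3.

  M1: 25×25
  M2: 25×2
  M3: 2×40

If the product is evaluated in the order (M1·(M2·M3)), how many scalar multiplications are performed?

(M2·M3): 25×2 by 2×40 → 25×40, cost 25·2·40 = 2000
(M1·(M2·M3)): 25×25 by 25×40 → 25×40, cost 25·25·40 = 25000; cumulative 27000
Total: 27000 scalar multiplications.

27000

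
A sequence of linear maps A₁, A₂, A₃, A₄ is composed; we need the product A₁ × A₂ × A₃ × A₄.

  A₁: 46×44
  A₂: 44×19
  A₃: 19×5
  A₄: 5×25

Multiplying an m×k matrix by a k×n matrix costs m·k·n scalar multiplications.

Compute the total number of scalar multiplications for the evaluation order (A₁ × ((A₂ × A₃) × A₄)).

60280

(A₂ × A₃): 44×19 by 19×5 → 44×5, cost 44·19·5 = 4180
((A₂ × A₃) × A₄): 44×5 by 5×25 → 44×25, cost 44·5·25 = 5500; cumulative 9680
(A₁ × ((A₂ × A₃) × A₄)): 46×44 by 44×25 → 46×25, cost 46·44·25 = 50600; cumulative 60280
Total: 60280 scalar multiplications.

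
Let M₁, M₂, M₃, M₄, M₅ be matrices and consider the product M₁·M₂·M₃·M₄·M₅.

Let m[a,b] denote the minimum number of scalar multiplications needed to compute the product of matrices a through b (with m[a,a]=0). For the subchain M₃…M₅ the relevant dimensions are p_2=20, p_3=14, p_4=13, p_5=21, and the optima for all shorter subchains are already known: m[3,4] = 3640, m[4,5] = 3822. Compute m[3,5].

9100

m[3,5] = min over k∈[3,4] of m[3,k]+m[k+1,5]+p_{2}·p_k·p_{5}.
k=3: 0 + 3822 + 20·14·21 = 9702; k=4: 3640 + 0 + 20·13·21 = 9100.
Minimum: 9100 at k=4.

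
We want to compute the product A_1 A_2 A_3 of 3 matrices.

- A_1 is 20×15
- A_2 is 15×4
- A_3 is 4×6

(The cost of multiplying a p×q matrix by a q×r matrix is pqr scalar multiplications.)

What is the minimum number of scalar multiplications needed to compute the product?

Order (A_1 (A_2 A_3)): (A_2 A_3): 15×4 by 4×6 → 15×6, cost 15·4·6 = 360; (A_1 (A_2 A_3)): 20×15 by 15×6 → 20×6, cost 20·15·6 = 1800; cumulative 2160. Total 2160.
Order ((A_1 A_2) A_3): (A_1 A_2): 20×15 by 15×4 → 20×4, cost 20·15·4 = 1200; ((A_1 A_2) A_3): 20×4 by 4×6 → 20×6, cost 20·4·6 = 480; cumulative 1680. Total 1680.
Minimum: 1680.

1680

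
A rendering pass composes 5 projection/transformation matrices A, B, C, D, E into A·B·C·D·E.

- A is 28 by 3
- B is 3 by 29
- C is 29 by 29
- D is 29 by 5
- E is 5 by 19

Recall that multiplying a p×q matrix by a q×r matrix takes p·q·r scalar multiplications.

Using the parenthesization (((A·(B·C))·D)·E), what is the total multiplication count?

11679

(B·C): 3×29 by 29×29 → 3×29, cost 3·29·29 = 2523
(A·(B·C)): 28×3 by 3×29 → 28×29, cost 28·3·29 = 2436; cumulative 4959
((A·(B·C))·D): 28×29 by 29×5 → 28×5, cost 28·29·5 = 4060; cumulative 9019
(((A·(B·C))·D)·E): 28×5 by 5×19 → 28×19, cost 28·5·19 = 2660; cumulative 11679
Total: 11679 scalar multiplications.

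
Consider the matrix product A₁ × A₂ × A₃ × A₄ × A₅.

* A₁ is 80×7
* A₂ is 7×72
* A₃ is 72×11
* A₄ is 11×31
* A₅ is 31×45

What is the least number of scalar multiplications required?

42896

Adjacent pairs: A₁A₂ = 80·7·72 = 40320; A₂A₃ = 7·72·11 = 5544; A₃A₄ = 72·11·31 = 24552; A₄A₅ = 11·31·45 = 15345.
Length 3: A₁..A₃: k=1: 0+5544+80·7·11=11704; k=2: 40320+0+80·72·11=103680 → min 11704 | A₂..A₄: k=2: 0+24552+7·72·31=40176; k=3: 5544+0+7·11·31=7931 → min 7931 | A₃..A₅: k=3: 0+15345+72·11·45=50985; k=4: 24552+0+72·31·45=124992 → min 50985.
Length 4: A₁..A₄: k=1: 0+7931+80·7·31=25291; k=2: 40320+24552+80·72·31=243432; k=3: 11704+0+80·11·31=38984 → min 25291 | A₂..A₅: k=2: 0+50985+7·72·45=73665; k=3: 5544+15345+7·11·45=24354; k=4: 7931+0+7·31·45=17696 → min 17696.
Length 5: A₁..A₅: k=1: 0+17696+80·7·45=42896; k=2: 40320+50985+80·72·45=350505; k=3: 11704+15345+80·11·45=66649; k=4: 25291+0+80·31·45=136891 → min 42896.
Optimal order: (A₁ × (((A₂ × A₃) × A₄) × A₅)) with cost 42896.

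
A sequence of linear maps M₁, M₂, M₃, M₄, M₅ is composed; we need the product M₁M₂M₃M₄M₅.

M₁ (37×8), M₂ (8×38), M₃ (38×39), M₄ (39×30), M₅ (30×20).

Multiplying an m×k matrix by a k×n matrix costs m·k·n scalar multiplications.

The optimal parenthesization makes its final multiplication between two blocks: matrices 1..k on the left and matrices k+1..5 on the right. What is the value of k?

Adjacent pairs: M₁M₂ = 37·8·38 = 11248; M₂M₃ = 8·38·39 = 11856; M₃M₄ = 38·39·30 = 44460; M₄M₅ = 39·30·20 = 23400.
Length 3: M₁..M₃: k=1: 0+11856+37·8·39=23400; k=2: 11248+0+37·38·39=66082 → min 23400 | M₂..M₄: k=2: 0+44460+8·38·30=53580; k=3: 11856+0+8·39·30=21216 → min 21216 | M₃..M₅: k=3: 0+23400+38·39·20=53040; k=4: 44460+0+38·30·20=67260 → min 53040.
Length 4: M₁..M₄: k=1: 0+21216+37·8·30=30096; k=2: 11248+44460+37·38·30=97888; k=3: 23400+0+37·39·30=66690 → min 30096 | M₂..M₅: k=2: 0+53040+8·38·20=59120; k=3: 11856+23400+8·39·20=41496; k=4: 21216+0+8·30·20=26016 → min 26016.
Top-level splits: k=1: (M₁..M₁)·(M₂..M₅) → 0+26016+37·8·20 = 31936; k=2: (M₁..M₂)·(M₃..M₅) → 11248+53040+37·38·20 = 92408; k=3: (M₁..M₃)·(M₄..M₅) → 23400+23400+37·39·20 = 75660; k=4: (M₁..M₄)·(M₅..M₅) → 30096+0+37·30·20 = 52296.
Best split is after M₁, i.e. k = 1.

1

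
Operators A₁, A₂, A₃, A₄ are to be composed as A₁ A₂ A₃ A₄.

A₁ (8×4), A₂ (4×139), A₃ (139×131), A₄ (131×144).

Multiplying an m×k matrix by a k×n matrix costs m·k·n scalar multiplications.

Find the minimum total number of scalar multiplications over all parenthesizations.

Adjacent pairs: A₁A₂ = 8·4·139 = 4448; A₂A₃ = 4·139·131 = 72836; A₃A₄ = 139·131·144 = 2622096.
Length 3: A₁..A₃: k=1: 0+72836+8·4·131=77028; k=2: 4448+0+8·139·131=150120 → min 77028 | A₂..A₄: k=2: 0+2622096+4·139·144=2702160; k=3: 72836+0+4·131·144=148292 → min 148292.
Length 4: A₁..A₄: k=1: 0+148292+8·4·144=152900; k=2: 4448+2622096+8·139·144=2786672; k=3: 77028+0+8·131·144=227940 → min 152900.
Optimal order: (A₁ ((A₂ A₃) A₄)) with cost 152900.

152900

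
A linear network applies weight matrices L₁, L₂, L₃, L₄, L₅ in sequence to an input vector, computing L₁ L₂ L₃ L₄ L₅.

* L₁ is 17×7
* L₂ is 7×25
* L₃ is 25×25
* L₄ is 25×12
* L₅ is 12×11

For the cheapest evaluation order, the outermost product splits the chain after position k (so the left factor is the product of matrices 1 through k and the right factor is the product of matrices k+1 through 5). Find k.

1

Adjacent pairs: L₁L₂ = 17·7·25 = 2975; L₂L₃ = 7·25·25 = 4375; L₃L₄ = 25·25·12 = 7500; L₄L₅ = 25·12·11 = 3300.
Length 3: L₁..L₃: k=1: 0+4375+17·7·25=7350; k=2: 2975+0+17·25·25=13600 → min 7350 | L₂..L₄: k=2: 0+7500+7·25·12=9600; k=3: 4375+0+7·25·12=6475 → min 6475 | L₃..L₅: k=3: 0+3300+25·25·11=10175; k=4: 7500+0+25·12·11=10800 → min 10175.
Length 4: L₁..L₄: k=1: 0+6475+17·7·12=7903; k=2: 2975+7500+17·25·12=15575; k=3: 7350+0+17·25·12=12450 → min 7903 | L₂..L₅: k=2: 0+10175+7·25·11=12100; k=3: 4375+3300+7·25·11=9600; k=4: 6475+0+7·12·11=7399 → min 7399.
Top-level splits: k=1: (L₁..L₁)·(L₂..L₅) → 0+7399+17·7·11 = 8708; k=2: (L₁..L₂)·(L₃..L₅) → 2975+10175+17·25·11 = 17825; k=3: (L₁..L₃)·(L₄..L₅) → 7350+3300+17·25·11 = 15325; k=4: (L₁..L₄)·(L₅..L₅) → 7903+0+17·12·11 = 10147.
Best split is after L₁, i.e. k = 1.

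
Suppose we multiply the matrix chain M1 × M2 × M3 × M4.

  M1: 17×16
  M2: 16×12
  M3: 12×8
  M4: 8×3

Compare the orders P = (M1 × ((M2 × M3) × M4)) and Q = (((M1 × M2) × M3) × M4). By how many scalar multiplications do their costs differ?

2568

Order P = (M1 × ((M2 × M3) × M4)): (M2 × M3): 16×12 by 12×8 → 16×8, cost 16·12·8 = 1536; ((M2 × M3) × M4): 16×8 by 8×3 → 16×3, cost 16·8·3 = 384; cumulative 1920; (M1 × ((M2 × M3) × M4)): 17×16 by 16×3 → 17×3, cost 17·16·3 = 816; cumulative 2736. Total 2736.
Order Q = (((M1 × M2) × M3) × M4): (M1 × M2): 17×16 by 16×12 → 17×12, cost 17·16·12 = 3264; ((M1 × M2) × M3): 17×12 by 12×8 → 17×8, cost 17·12·8 = 1632; cumulative 4896; (((M1 × M2) × M3) × M4): 17×8 by 8×3 → 17×3, cost 17·8·3 = 408; cumulative 5304. Total 5304.
Difference: |2736 − 5304| = 2568.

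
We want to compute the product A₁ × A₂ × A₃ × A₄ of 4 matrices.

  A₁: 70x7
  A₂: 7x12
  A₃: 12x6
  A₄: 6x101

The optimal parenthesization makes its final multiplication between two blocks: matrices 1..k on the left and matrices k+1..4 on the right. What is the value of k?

3

Adjacent pairs: A₁A₂ = 70·7·12 = 5880; A₂A₃ = 7·12·6 = 504; A₃A₄ = 12·6·101 = 7272.
Length 3: A₁..A₃: k=1: 0+504+70·7·6=3444; k=2: 5880+0+70·12·6=10920 → min 3444 | A₂..A₄: k=2: 0+7272+7·12·101=15756; k=3: 504+0+7·6·101=4746 → min 4746.
Top-level splits: k=1: (A₁..A₁)·(A₂..A₄) → 0+4746+70·7·101 = 54236; k=2: (A₁..A₂)·(A₃..A₄) → 5880+7272+70·12·101 = 97992; k=3: (A₁..A₃)·(A₄..A₄) → 3444+0+70·6·101 = 45864.
Best split is after A₃, i.e. k = 3.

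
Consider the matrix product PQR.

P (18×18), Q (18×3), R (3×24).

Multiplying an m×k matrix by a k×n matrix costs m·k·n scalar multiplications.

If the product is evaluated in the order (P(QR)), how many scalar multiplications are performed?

9072

(QR): 18×3 by 3×24 → 18×24, cost 18·3·24 = 1296
(P(QR)): 18×18 by 18×24 → 18×24, cost 18·18·24 = 7776; cumulative 9072
Total: 9072 scalar multiplications.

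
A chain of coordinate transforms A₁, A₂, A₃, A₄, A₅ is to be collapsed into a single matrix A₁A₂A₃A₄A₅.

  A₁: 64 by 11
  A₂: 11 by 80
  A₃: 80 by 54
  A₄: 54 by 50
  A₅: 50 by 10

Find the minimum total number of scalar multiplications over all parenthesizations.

Adjacent pairs: A₁A₂ = 64·11·80 = 56320; A₂A₃ = 11·80·54 = 47520; A₃A₄ = 80·54·50 = 216000; A₄A₅ = 54·50·10 = 27000.
Length 3: A₁..A₃: k=1: 0+47520+64·11·54=85536; k=2: 56320+0+64·80·54=332800 → min 85536 | A₂..A₄: k=2: 0+216000+11·80·50=260000; k=3: 47520+0+11·54·50=77220 → min 77220 | A₃..A₅: k=3: 0+27000+80·54·10=70200; k=4: 216000+0+80·50·10=256000 → min 70200.
Length 4: A₁..A₄: k=1: 0+77220+64·11·50=112420; k=2: 56320+216000+64·80·50=528320; k=3: 85536+0+64·54·50=258336 → min 112420 | A₂..A₅: k=2: 0+70200+11·80·10=79000; k=3: 47520+27000+11·54·10=80460; k=4: 77220+0+11·50·10=82720 → min 79000.
Length 5: A₁..A₅: k=1: 0+79000+64·11·10=86040; k=2: 56320+70200+64·80·10=177720; k=3: 85536+27000+64·54·10=147096; k=4: 112420+0+64·50·10=144420 → min 86040.
Optimal order: (A₁(A₂(A₃(A₄A₅)))) with cost 86040.

86040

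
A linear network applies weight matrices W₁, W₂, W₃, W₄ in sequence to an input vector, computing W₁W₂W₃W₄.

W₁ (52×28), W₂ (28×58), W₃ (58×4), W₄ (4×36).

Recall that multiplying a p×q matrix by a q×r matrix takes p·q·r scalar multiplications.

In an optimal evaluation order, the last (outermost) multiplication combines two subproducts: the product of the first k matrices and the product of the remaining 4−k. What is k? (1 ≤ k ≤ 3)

3

Adjacent pairs: W₁W₂ = 52·28·58 = 84448; W₂W₃ = 28·58·4 = 6496; W₃W₄ = 58·4·36 = 8352.
Length 3: W₁..W₃: k=1: 0+6496+52·28·4=12320; k=2: 84448+0+52·58·4=96512 → min 12320 | W₂..W₄: k=2: 0+8352+28·58·36=66816; k=3: 6496+0+28·4·36=10528 → min 10528.
Top-level splits: k=1: (W₁..W₁)·(W₂..W₄) → 0+10528+52·28·36 = 62944; k=2: (W₁..W₂)·(W₃..W₄) → 84448+8352+52·58·36 = 201376; k=3: (W₁..W₃)·(W₄..W₄) → 12320+0+52·4·36 = 19808.
Best split is after W₃, i.e. k = 3.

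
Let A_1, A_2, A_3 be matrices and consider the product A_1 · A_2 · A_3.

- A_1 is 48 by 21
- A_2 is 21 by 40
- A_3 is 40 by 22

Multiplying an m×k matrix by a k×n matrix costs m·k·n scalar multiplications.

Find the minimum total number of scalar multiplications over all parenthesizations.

40656

Order (A_1 · (A_2 · A_3)): (A_2 · A_3): 21×40 by 40×22 → 21×22, cost 21·40·22 = 18480; (A_1 · (A_2 · A_3)): 48×21 by 21×22 → 48×22, cost 48·21·22 = 22176; cumulative 40656. Total 40656.
Order ((A_1 · A_2) · A_3): (A_1 · A_2): 48×21 by 21×40 → 48×40, cost 48·21·40 = 40320; ((A_1 · A_2) · A_3): 48×40 by 40×22 → 48×22, cost 48·40·22 = 42240; cumulative 82560. Total 82560.
Minimum: 40656.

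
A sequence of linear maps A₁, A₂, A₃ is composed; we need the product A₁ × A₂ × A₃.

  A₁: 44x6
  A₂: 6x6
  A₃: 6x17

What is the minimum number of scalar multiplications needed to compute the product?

5100

Order (A₁ × (A₂ × A₃)): (A₂ × A₃): 6×6 by 6×17 → 6×17, cost 6·6·17 = 612; (A₁ × (A₂ × A₃)): 44×6 by 6×17 → 44×17, cost 44·6·17 = 4488; cumulative 5100. Total 5100.
Order ((A₁ × A₂) × A₃): (A₁ × A₂): 44×6 by 6×6 → 44×6, cost 44·6·6 = 1584; ((A₁ × A₂) × A₃): 44×6 by 6×17 → 44×17, cost 44·6·17 = 4488; cumulative 6072. Total 6072.
Minimum: 5100.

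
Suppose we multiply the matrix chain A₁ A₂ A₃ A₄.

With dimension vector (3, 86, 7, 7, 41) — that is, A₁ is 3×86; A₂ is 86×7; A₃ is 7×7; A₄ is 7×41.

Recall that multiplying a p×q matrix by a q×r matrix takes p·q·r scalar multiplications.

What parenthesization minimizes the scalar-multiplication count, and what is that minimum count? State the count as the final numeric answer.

2814

Adjacent pairs: A₁A₂ = 3·86·7 = 1806; A₂A₃ = 86·7·7 = 4214; A₃A₄ = 7·7·41 = 2009.
Length 3: A₁..A₃: k=1: 0+4214+3·86·7=6020; k=2: 1806+0+3·7·7=1953 → min 1953 | A₂..A₄: k=2: 0+2009+86·7·41=26691; k=3: 4214+0+86·7·41=28896 → min 26691.
Length 4: A₁..A₄: k=1: 0+26691+3·86·41=37269; k=2: 1806+2009+3·7·41=4676; k=3: 1953+0+3·7·41=2814 → min 2814.
Optimal parenthesization: (((A₁ A₂) A₃) A₄) with cost 2814.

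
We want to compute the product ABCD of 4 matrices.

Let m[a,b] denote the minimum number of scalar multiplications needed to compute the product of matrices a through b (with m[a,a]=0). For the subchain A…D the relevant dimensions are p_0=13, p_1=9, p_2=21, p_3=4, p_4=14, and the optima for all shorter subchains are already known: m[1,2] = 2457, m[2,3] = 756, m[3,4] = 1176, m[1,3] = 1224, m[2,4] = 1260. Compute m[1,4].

1952

m[1,4] = min over k∈[1,3] of m[1,k]+m[k+1,4]+p_{0}·p_k·p_{4}.
k=1: 0 + 1260 + 13·9·14 = 2898; k=2: 2457 + 1176 + 13·21·14 = 7455; k=3: 1224 + 0 + 13·4·14 = 1952.
Minimum: 1952 at k=3.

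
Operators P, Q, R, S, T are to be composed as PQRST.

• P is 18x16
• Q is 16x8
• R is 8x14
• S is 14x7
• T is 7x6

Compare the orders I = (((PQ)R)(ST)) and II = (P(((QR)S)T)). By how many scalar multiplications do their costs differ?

Order I = (((PQ)R)(ST)): (PQ): 18×16 by 16×8 → 18×8, cost 18·16·8 = 2304; ((PQ)R): 18×8 by 8×14 → 18×14, cost 18·8·14 = 2016; cumulative 4320; (ST): 14×7 by 7×6 → 14×6, cost 14·7·6 = 588; (((PQ)R)(ST)): 18×14 by 14×6 → 18×6, cost 18·14·6 = 1512; cumulative 6420. Total 6420.
Order II = (P(((QR)S)T)): (QR): 16×8 by 8×14 → 16×14, cost 16·8·14 = 1792; ((QR)S): 16×14 by 14×7 → 16×7, cost 16·14·7 = 1568; cumulative 3360; (((QR)S)T): 16×7 by 7×6 → 16×6, cost 16·7·6 = 672; cumulative 4032; (P(((QR)S)T)): 18×16 by 16×6 → 18×6, cost 18·16·6 = 1728; cumulative 5760. Total 5760.
Difference: |6420 − 5760| = 660.

660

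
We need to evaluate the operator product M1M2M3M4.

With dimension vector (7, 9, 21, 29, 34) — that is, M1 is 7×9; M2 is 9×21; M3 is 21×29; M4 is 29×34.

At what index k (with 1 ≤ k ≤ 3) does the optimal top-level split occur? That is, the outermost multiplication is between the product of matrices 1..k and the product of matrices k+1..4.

3

Adjacent pairs: M1M2 = 7·9·21 = 1323; M2M3 = 9·21·29 = 5481; M3M4 = 21·29·34 = 20706.
Length 3: M1..M3: k=1: 0+5481+7·9·29=7308; k=2: 1323+0+7·21·29=5586 → min 5586 | M2..M4: k=2: 0+20706+9·21·34=27132; k=3: 5481+0+9·29·34=14355 → min 14355.
Top-level splits: k=1: (M1..M1)·(M2..M4) → 0+14355+7·9·34 = 16497; k=2: (M1..M2)·(M3..M4) → 1323+20706+7·21·34 = 27027; k=3: (M1..M3)·(M4..M4) → 5586+0+7·29·34 = 12488.
Best split is after M3, i.e. k = 3.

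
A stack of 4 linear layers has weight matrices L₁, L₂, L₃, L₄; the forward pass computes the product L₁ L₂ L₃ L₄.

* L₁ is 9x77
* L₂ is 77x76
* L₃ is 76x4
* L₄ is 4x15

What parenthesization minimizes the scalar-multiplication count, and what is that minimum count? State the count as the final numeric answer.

26720

Adjacent pairs: L₁L₂ = 9·77·76 = 52668; L₂L₃ = 77·76·4 = 23408; L₃L₄ = 76·4·15 = 4560.
Length 3: L₁..L₃: k=1: 0+23408+9·77·4=26180; k=2: 52668+0+9·76·4=55404 → min 26180 | L₂..L₄: k=2: 0+4560+77·76·15=92340; k=3: 23408+0+77·4·15=28028 → min 28028.
Length 4: L₁..L₄: k=1: 0+28028+9·77·15=38423; k=2: 52668+4560+9·76·15=67488; k=3: 26180+0+9·4·15=26720 → min 26720.
Optimal parenthesization: ((L₁ (L₂ L₃)) L₄) with cost 26720.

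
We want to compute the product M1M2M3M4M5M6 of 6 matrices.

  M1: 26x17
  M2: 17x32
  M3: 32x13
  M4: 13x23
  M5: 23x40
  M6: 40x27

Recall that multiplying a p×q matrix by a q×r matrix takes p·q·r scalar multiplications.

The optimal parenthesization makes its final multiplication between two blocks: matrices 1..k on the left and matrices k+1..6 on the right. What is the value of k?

Adjacent pairs: M1M2 = 26·17·32 = 14144; M2M3 = 17·32·13 = 7072; M3M4 = 32·13·23 = 9568; M4M5 = 13·23·40 = 11960; M5M6 = 23·40·27 = 24840.
Length 3: M1..M3: k=1: 0+7072+26·17·13=12818; k=2: 14144+0+26·32·13=24960 → min 12818 | M2..M4: k=2: 0+9568+17·32·23=22080; k=3: 7072+0+17·13·23=12155 → min 12155 | M3..M5: k=3: 0+11960+32·13·40=28600; k=4: 9568+0+32·23·40=39008 → min 28600 | M4..M6: k=4: 0+24840+13·23·27=32913; k=5: 11960+0+13·40·27=26000 → min 26000.
Length 4: M1..M4: k=1: 0+12155+26·17·23=22321; k=2: 14144+9568+26·32·23=42848; k=3: 12818+0+26·13·23=20592 → min 20592 | M2..M5: k=2: 0+28600+17·32·40=50360; k=3: 7072+11960+17·13·40=27872; k=4: 12155+0+17·23·40=27795 → min 27795 | M3..M6: k=3: 0+26000+32·13·27=37232; k=4: 9568+24840+32·23·27=54280; k=5: 28600+0+32·40·27=63160 → min 37232.
Length 5: M1..M5: k=1: 0+27795+26·17·40=45475; k=2: 14144+28600+26·32·40=76024; k=3: 12818+11960+26·13·40=38298; k=4: 20592+0+26·23·40=44512 → min 38298 | M2..M6: k=2: 0+37232+17·32·27=51920; k=3: 7072+26000+17·13·27=39039; k=4: 12155+24840+17·23·27=47552; k=5: 27795+0+17·40·27=46155 → min 39039.
Top-level splits: k=1: (M1..M1)·(M2..M6) → 0+39039+26·17·27 = 50973; k=2: (M1..M2)·(M3..M6) → 14144+37232+26·32·27 = 73840; k=3: (M1..M3)·(M4..M6) → 12818+26000+26·13·27 = 47944; k=4: (M1..M4)·(M5..M6) → 20592+24840+26·23·27 = 61578; k=5: (M1..M5)·(M6..M6) → 38298+0+26·40·27 = 66378.
Best split is after M3, i.e. k = 3.

3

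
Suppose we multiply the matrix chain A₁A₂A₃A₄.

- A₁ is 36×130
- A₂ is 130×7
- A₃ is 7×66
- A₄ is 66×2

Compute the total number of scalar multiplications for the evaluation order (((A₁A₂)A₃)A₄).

(A₁A₂): 36×130 by 130×7 → 36×7, cost 36·130·7 = 32760
((A₁A₂)A₃): 36×7 by 7×66 → 36×66, cost 36·7·66 = 16632; cumulative 49392
(((A₁A₂)A₃)A₄): 36×66 by 66×2 → 36×2, cost 36·66·2 = 4752; cumulative 54144
Total: 54144 scalar multiplications.

54144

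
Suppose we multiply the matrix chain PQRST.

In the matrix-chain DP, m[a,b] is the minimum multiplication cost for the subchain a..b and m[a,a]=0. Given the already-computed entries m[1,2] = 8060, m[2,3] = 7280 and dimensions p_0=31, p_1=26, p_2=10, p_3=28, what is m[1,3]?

m[1,3] = min over k∈[1,2] of m[1,k]+m[k+1,3]+p_{0}·p_k·p_{3}.
k=1: 0 + 7280 + 31·26·28 = 29848; k=2: 8060 + 0 + 31·10·28 = 16740.
Minimum: 16740 at k=2.

16740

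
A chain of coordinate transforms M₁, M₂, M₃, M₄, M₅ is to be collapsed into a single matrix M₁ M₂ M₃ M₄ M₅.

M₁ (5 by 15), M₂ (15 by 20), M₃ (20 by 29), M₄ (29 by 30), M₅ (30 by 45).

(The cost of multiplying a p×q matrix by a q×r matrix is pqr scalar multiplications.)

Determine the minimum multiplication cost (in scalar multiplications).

Adjacent pairs: M₁M₂ = 5·15·20 = 1500; M₂M₃ = 15·20·29 = 8700; M₃M₄ = 20·29·30 = 17400; M₄M₅ = 29·30·45 = 39150.
Length 3: M₁..M₃: k=1: 0+8700+5·15·29=10875; k=2: 1500+0+5·20·29=4400 → min 4400 | M₂..M₄: k=2: 0+17400+15·20·30=26400; k=3: 8700+0+15·29·30=21750 → min 21750 | M₃..M₅: k=3: 0+39150+20·29·45=65250; k=4: 17400+0+20·30·45=44400 → min 44400.
Length 4: M₁..M₄: k=1: 0+21750+5·15·30=24000; k=2: 1500+17400+5·20·30=21900; k=3: 4400+0+5·29·30=8750 → min 8750 | M₂..M₅: k=2: 0+44400+15·20·45=57900; k=3: 8700+39150+15·29·45=67425; k=4: 21750+0+15·30·45=42000 → min 42000.
Length 5: M₁..M₅: k=1: 0+42000+5·15·45=45375; k=2: 1500+44400+5·20·45=50400; k=3: 4400+39150+5·29·45=50075; k=4: 8750+0+5·30·45=15500 → min 15500.
Optimal order: ((((M₁ M₂) M₃) M₄) M₅) with cost 15500.

15500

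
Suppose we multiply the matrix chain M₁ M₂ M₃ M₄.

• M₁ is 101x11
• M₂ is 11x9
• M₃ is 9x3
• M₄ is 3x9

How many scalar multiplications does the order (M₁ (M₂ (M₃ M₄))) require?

(M₃ M₄): 9×3 by 3×9 → 9×9, cost 9·3·9 = 243
(M₂ (M₃ M₄)): 11×9 by 9×9 → 11×9, cost 11·9·9 = 891; cumulative 1134
(M₁ (M₂ (M₃ M₄))): 101×11 by 11×9 → 101×9, cost 101·11·9 = 9999; cumulative 11133
Total: 11133 scalar multiplications.

11133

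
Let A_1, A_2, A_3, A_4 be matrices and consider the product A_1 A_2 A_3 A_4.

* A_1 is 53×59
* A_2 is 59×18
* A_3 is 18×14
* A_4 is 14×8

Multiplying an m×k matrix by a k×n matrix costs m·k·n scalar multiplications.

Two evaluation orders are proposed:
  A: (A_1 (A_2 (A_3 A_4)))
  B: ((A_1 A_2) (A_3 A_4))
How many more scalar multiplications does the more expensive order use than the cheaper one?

Order A = (A_1 (A_2 (A_3 A_4))): (A_3 A_4): 18×14 by 14×8 → 18×8, cost 18·14·8 = 2016; (A_2 (A_3 A_4)): 59×18 by 18×8 → 59×8, cost 59·18·8 = 8496; cumulative 10512; (A_1 (A_2 (A_3 A_4))): 53×59 by 59×8 → 53×8, cost 53·59·8 = 25016; cumulative 35528. Total 35528.
Order B = ((A_1 A_2) (A_3 A_4)): (A_1 A_2): 53×59 by 59×18 → 53×18, cost 53·59·18 = 56286; (A_3 A_4): 18×14 by 14×8 → 18×8, cost 18·14·8 = 2016; ((A_1 A_2) (A_3 A_4)): 53×18 by 18×8 → 53×8, cost 53·18·8 = 7632; cumulative 65934. Total 65934.
Difference: |35528 − 65934| = 30406.

30406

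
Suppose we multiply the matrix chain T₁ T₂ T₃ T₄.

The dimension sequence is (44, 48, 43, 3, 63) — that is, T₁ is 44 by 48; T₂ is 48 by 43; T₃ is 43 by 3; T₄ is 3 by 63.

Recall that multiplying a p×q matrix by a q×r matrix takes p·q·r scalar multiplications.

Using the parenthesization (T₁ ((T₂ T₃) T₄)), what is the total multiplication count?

148320

(T₂ T₃): 48×43 by 43×3 → 48×3, cost 48·43·3 = 6192
((T₂ T₃) T₄): 48×3 by 3×63 → 48×63, cost 48·3·63 = 9072; cumulative 15264
(T₁ ((T₂ T₃) T₄)): 44×48 by 48×63 → 44×63, cost 44·48·63 = 133056; cumulative 148320
Total: 148320 scalar multiplications.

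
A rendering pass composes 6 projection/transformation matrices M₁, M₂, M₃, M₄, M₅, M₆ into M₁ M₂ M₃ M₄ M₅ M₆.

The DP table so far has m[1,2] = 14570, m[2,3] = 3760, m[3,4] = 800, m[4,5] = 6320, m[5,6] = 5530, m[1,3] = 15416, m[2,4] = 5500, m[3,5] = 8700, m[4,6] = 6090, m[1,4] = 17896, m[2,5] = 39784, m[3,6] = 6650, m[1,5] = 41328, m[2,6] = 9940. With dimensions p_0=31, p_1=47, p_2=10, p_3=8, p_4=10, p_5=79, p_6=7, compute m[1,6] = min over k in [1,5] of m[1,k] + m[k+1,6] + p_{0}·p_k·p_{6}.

m[1,6] = min over k∈[1,5] of m[1,k]+m[k+1,6]+p_{0}·p_k·p_{6}.
k=1: 0 + 9940 + 31·47·7 = 20139; k=2: 14570 + 6650 + 31·10·7 = 23390; k=3: 15416 + 6090 + 31·8·7 = 23242; k=4: 17896 + 5530 + 31·10·7 = 25596; k=5: 41328 + 0 + 31·79·7 = 58471.
Minimum: 20139 at k=1.

20139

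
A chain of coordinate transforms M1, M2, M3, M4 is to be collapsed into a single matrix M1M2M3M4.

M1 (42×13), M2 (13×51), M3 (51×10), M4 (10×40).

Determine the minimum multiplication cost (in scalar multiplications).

Adjacent pairs: M1M2 = 42·13·51 = 27846; M2M3 = 13·51·10 = 6630; M3M4 = 51·10·40 = 20400.
Length 3: M1..M3: k=1: 0+6630+42·13·10=12090; k=2: 27846+0+42·51·10=49266 → min 12090 | M2..M4: k=2: 0+20400+13·51·40=46920; k=3: 6630+0+13·10·40=11830 → min 11830.
Length 4: M1..M4: k=1: 0+11830+42·13·40=33670; k=2: 27846+20400+42·51·40=133926; k=3: 12090+0+42·10·40=28890 → min 28890.
Optimal order: ((M1(M2M3))M4) with cost 28890.

28890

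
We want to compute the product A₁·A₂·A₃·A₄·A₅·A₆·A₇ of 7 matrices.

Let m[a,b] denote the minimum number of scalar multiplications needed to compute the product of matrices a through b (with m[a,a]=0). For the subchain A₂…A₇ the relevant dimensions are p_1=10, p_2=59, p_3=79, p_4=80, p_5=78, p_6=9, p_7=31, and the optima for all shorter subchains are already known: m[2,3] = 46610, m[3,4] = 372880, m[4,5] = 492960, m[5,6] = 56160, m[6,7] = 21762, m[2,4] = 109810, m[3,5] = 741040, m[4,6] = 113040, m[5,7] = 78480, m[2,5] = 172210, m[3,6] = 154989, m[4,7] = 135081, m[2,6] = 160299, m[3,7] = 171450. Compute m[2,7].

m[2,7] = min over k∈[2,6] of m[2,k]+m[k+1,7]+p_{1}·p_k·p_{7}.
k=2: 0 + 171450 + 10·59·31 = 189740; k=3: 46610 + 135081 + 10·79·31 = 206181; k=4: 109810 + 78480 + 10·80·31 = 213090; k=5: 172210 + 21762 + 10·78·31 = 218152; k=6: 160299 + 0 + 10·9·31 = 163089.
Minimum: 163089 at k=6.

163089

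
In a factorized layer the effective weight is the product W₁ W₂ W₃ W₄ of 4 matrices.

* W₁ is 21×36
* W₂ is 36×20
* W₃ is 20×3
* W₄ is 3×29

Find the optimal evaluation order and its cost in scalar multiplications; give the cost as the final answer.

Adjacent pairs: W₁W₂ = 21·36·20 = 15120; W₂W₃ = 36·20·3 = 2160; W₃W₄ = 20·3·29 = 1740.
Length 3: W₁..W₃: k=1: 0+2160+21·36·3=4428; k=2: 15120+0+21·20·3=16380 → min 4428 | W₂..W₄: k=2: 0+1740+36·20·29=22620; k=3: 2160+0+36·3·29=5292 → min 5292.
Length 4: W₁..W₄: k=1: 0+5292+21·36·29=27216; k=2: 15120+1740+21·20·29=29040; k=3: 4428+0+21·3·29=6255 → min 6255.
Optimal parenthesization: ((W₁ (W₂ W₃)) W₄) with cost 6255.

6255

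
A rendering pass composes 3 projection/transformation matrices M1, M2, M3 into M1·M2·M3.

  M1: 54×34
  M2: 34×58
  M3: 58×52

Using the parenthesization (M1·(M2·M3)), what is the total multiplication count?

198016

(M2·M3): 34×58 by 58×52 → 34×52, cost 34·58·52 = 102544
(M1·(M2·M3)): 54×34 by 34×52 → 54×52, cost 54·34·52 = 95472; cumulative 198016
Total: 198016 scalar multiplications.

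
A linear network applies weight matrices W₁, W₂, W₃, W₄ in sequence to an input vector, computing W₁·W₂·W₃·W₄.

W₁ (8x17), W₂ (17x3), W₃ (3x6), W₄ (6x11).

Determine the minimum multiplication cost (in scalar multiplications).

870

Adjacent pairs: W₁W₂ = 8·17·3 = 408; W₂W₃ = 17·3·6 = 306; W₃W₄ = 3·6·11 = 198.
Length 3: W₁..W₃: k=1: 0+306+8·17·6=1122; k=2: 408+0+8·3·6=552 → min 552 | W₂..W₄: k=2: 0+198+17·3·11=759; k=3: 306+0+17·6·11=1428 → min 759.
Length 4: W₁..W₄: k=1: 0+759+8·17·11=2255; k=2: 408+198+8·3·11=870; k=3: 552+0+8·6·11=1080 → min 870.
Optimal order: ((W₁·W₂)·(W₃·W₄)) with cost 870.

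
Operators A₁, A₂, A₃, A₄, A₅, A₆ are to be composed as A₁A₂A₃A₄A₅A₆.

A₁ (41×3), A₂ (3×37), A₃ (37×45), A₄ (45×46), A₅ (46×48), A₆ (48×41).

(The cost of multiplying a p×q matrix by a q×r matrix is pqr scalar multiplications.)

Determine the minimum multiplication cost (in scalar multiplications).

Adjacent pairs: A₁A₂ = 41·3·37 = 4551; A₂A₃ = 3·37·45 = 4995; A₃A₄ = 37·45·46 = 76590; A₄A₅ = 45·46·48 = 99360; A₅A₆ = 46·48·41 = 90528.
Length 3: A₁..A₃: k=1: 0+4995+41·3·45=10530; k=2: 4551+0+41·37·45=72816 → min 10530 | A₂..A₄: k=2: 0+76590+3·37·46=81696; k=3: 4995+0+3·45·46=11205 → min 11205 | A₃..A₅: k=3: 0+99360+37·45·48=179280; k=4: 76590+0+37·46·48=158286 → min 158286 | A₄..A₆: k=4: 0+90528+45·46·41=175398; k=5: 99360+0+45·48·41=187920 → min 175398.
Length 4: A₁..A₄: k=1: 0+11205+41·3·46=16863; k=2: 4551+76590+41·37·46=150923; k=3: 10530+0+41·45·46=95400 → min 16863 | A₂..A₅: k=2: 0+158286+3·37·48=163614; k=3: 4995+99360+3·45·48=110835; k=4: 11205+0+3·46·48=17829 → min 17829 | A₃..A₆: k=3: 0+175398+37·45·41=243663; k=4: 76590+90528+37·46·41=236900; k=5: 158286+0+37·48·41=231102 → min 231102.
Length 5: A₁..A₅: k=1: 0+17829+41·3·48=23733; k=2: 4551+158286+41·37·48=235653; k=3: 10530+99360+41·45·48=198450; k=4: 16863+0+41·46·48=107391 → min 23733 | A₂..A₆: k=2: 0+231102+3·37·41=235653; k=3: 4995+175398+3·45·41=185928; k=4: 11205+90528+3·46·41=107391; k=5: 17829+0+3·48·41=23733 → min 23733.
Length 6: A₁..A₆: k=1: 0+23733+41·3·41=28776; k=2: 4551+231102+41·37·41=297850; k=3: 10530+175398+41·45·41=261573; k=4: 16863+90528+41·46·41=184717; k=5: 23733+0+41·48·41=104421 → min 28776.
Optimal order: (A₁((((A₂A₃)A₄)A₅)A₆)) with cost 28776.

28776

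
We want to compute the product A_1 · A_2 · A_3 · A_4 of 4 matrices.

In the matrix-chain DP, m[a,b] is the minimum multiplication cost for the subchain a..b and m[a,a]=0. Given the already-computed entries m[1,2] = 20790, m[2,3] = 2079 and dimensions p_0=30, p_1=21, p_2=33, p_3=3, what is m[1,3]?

m[1,3] = min over k∈[1,2] of m[1,k]+m[k+1,3]+p_{0}·p_k·p_{3}.
k=1: 0 + 2079 + 30·21·3 = 3969; k=2: 20790 + 0 + 30·33·3 = 23760.
Minimum: 3969 at k=1.

3969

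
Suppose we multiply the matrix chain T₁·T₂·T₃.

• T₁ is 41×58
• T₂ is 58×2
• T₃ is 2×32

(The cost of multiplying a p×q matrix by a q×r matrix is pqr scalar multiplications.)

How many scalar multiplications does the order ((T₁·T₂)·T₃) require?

7380

(T₁·T₂): 41×58 by 58×2 → 41×2, cost 41·58·2 = 4756
((T₁·T₂)·T₃): 41×2 by 2×32 → 41×32, cost 41·2·32 = 2624; cumulative 7380
Total: 7380 scalar multiplications.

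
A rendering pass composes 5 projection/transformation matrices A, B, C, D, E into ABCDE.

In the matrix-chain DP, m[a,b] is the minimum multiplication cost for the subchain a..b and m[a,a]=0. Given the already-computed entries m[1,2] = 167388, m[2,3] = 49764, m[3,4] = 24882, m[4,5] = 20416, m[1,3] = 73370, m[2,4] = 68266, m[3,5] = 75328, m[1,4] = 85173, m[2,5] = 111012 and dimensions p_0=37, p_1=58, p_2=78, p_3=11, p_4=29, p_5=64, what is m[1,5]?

m[1,5] = min over k∈[1,4] of m[1,k]+m[k+1,5]+p_{0}·p_k·p_{5}.
k=1: 0 + 111012 + 37·58·64 = 248356; k=2: 167388 + 75328 + 37·78·64 = 427420; k=3: 73370 + 20416 + 37·11·64 = 119834; k=4: 85173 + 0 + 37·29·64 = 153845.
Minimum: 119834 at k=3.

119834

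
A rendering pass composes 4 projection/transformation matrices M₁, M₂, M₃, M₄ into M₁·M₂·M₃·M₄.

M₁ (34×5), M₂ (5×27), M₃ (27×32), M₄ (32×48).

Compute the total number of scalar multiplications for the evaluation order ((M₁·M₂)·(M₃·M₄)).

90126

(M₁·M₂): 34×5 by 5×27 → 34×27, cost 34·5·27 = 4590
(M₃·M₄): 27×32 by 32×48 → 27×48, cost 27·32·48 = 41472
((M₁·M₂)·(M₃·M₄)): 34×27 by 27×48 → 34×48, cost 34·27·48 = 44064; cumulative 90126
Total: 90126 scalar multiplications.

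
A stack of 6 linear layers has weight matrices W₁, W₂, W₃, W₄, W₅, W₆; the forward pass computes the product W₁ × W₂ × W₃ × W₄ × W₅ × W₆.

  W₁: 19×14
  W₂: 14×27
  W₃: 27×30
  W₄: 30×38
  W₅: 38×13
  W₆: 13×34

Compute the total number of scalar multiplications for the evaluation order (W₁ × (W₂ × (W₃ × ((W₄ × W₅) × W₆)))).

77516

(W₄ × W₅): 30×38 by 38×13 → 30×13, cost 30·38·13 = 14820
((W₄ × W₅) × W₆): 30×13 by 13×34 → 30×34, cost 30·13·34 = 13260; cumulative 28080
(W₃ × ((W₄ × W₅) × W₆)): 27×30 by 30×34 → 27×34, cost 27·30·34 = 27540; cumulative 55620
(W₂ × (W₃ × ((W₄ × W₅) × W₆))): 14×27 by 27×34 → 14×34, cost 14·27·34 = 12852; cumulative 68472
(W₁ × (W₂ × (W₃ × ((W₄ × W₅) × W₆)))): 19×14 by 14×34 → 19×34, cost 19·14·34 = 9044; cumulative 77516
Total: 77516 scalar multiplications.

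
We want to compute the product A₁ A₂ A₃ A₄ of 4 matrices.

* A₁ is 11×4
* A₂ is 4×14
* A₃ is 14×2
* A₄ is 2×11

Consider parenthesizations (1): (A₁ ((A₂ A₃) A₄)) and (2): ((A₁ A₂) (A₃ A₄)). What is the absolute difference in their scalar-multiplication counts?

Order (1) = (A₁ ((A₂ A₃) A₄)): (A₂ A₃): 4×14 by 14×2 → 4×2, cost 4·14·2 = 112; ((A₂ A₃) A₄): 4×2 by 2×11 → 4×11, cost 4·2·11 = 88; cumulative 200; (A₁ ((A₂ A₃) A₄)): 11×4 by 4×11 → 11×11, cost 11·4·11 = 484; cumulative 684. Total 684.
Order (2) = ((A₁ A₂) (A₃ A₄)): (A₁ A₂): 11×4 by 4×14 → 11×14, cost 11·4·14 = 616; (A₃ A₄): 14×2 by 2×11 → 14×11, cost 14·2·11 = 308; ((A₁ A₂) (A₃ A₄)): 11×14 by 14×11 → 11×11, cost 11·14·11 = 1694; cumulative 2618. Total 2618.
Difference: |684 − 2618| = 1934.

1934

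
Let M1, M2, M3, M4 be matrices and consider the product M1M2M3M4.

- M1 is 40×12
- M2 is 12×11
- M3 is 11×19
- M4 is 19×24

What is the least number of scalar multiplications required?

19500

Adjacent pairs: M1M2 = 40·12·11 = 5280; M2M3 = 12·11·19 = 2508; M3M4 = 11·19·24 = 5016.
Length 3: M1..M3: k=1: 0+2508+40·12·19=11628; k=2: 5280+0+40·11·19=13640 → min 11628 | M2..M4: k=2: 0+5016+12·11·24=8184; k=3: 2508+0+12·19·24=7980 → min 7980.
Length 4: M1..M4: k=1: 0+7980+40·12·24=19500; k=2: 5280+5016+40·11·24=20856; k=3: 11628+0+40·19·24=29868 → min 19500.
Optimal order: (M1((M2M3)M4)) with cost 19500.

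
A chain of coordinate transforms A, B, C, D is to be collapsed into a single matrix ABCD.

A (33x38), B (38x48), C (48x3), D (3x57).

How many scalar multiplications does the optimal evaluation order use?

Adjacent pairs: AB = 33·38·48 = 60192; BC = 38·48·3 = 5472; CD = 48·3·57 = 8208.
Length 3: A..C: k=1: 0+5472+33·38·3=9234; k=2: 60192+0+33·48·3=64944 → min 9234 | B..D: k=2: 0+8208+38·48·57=112176; k=3: 5472+0+38·3·57=11970 → min 11970.
Length 4: A..D: k=1: 0+11970+33·38·57=83448; k=2: 60192+8208+33·48·57=158688; k=3: 9234+0+33·3·57=14877 → min 14877.
Optimal order: ((A(BC))D) with cost 14877.

14877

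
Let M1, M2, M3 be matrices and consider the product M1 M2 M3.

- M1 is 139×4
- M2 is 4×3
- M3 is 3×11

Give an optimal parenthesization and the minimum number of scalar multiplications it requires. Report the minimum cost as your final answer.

(M1 (M2 M3)): cost 6248.
((M1 M2) M3): cost 6255.
Optimal: (M1 (M2 M3)) with cost 6248.

6248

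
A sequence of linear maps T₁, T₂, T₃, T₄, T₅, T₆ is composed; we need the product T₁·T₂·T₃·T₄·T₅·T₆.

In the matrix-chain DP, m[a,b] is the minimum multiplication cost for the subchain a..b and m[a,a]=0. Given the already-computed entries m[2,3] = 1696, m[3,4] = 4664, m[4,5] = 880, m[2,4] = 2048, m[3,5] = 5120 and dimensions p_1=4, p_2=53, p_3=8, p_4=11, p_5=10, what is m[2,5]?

2488

m[2,5] = min over k∈[2,4] of m[2,k]+m[k+1,5]+p_{1}·p_k·p_{5}.
k=2: 0 + 5120 + 4·53·10 = 7240; k=3: 1696 + 880 + 4·8·10 = 2896; k=4: 2048 + 0 + 4·11·10 = 2488.
Minimum: 2488 at k=4.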